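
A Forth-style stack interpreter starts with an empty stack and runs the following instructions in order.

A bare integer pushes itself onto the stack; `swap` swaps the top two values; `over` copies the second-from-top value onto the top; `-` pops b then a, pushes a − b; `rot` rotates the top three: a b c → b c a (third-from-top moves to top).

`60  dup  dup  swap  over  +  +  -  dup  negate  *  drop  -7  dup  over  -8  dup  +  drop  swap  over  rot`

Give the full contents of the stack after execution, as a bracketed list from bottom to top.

[-7, -7, -7, -7]

60     -> [60]
dup    -> [60, 60]
dup    -> [60, 60, 60]
swap   -> [60, 60, 60]
over   -> [60, 60, 60, 60]
+      -> [60, 60, 120]
+      -> [60, 180]
-      -> [-120]
dup    -> [-120, -120]
negate -> [-120, 120]
*      -> [-14400]
drop   -> []
-7     -> [-7]
dup    -> [-7, -7]
over   -> [-7, -7, -7]
-8     -> [-7, -7, -7, -8]
dup    -> [-7, -7, -7, -8, -8]
+      -> [-7, -7, -7, -16]
drop   -> [-7, -7, -7]
swap   -> [-7, -7, -7]
over   -> [-7, -7, -7, -7]
rot    -> [-7, -7, -7, -7]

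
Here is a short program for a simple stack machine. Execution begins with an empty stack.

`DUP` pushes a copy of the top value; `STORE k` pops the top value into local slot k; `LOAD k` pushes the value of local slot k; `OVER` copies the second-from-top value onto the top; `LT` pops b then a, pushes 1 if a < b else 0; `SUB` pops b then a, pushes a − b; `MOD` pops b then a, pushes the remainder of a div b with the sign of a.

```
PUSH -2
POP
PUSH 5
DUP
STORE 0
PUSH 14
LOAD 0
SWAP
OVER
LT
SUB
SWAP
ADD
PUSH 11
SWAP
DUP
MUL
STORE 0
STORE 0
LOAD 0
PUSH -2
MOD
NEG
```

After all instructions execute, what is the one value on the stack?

-1

PUSH -2 → [-2]
POP     → []
PUSH 5  → [5]
DUP     → [5, 5]
STORE 0 → [5]
PUSH 14 → [5, 14]
LOAD 0  → [5, 14, 5]
SWAP    → [5, 5, 14]
OVER    → [5, 5, 14, 5]
LT      → [5, 5, 0]
SUB     → [5, 5]
SWAP    → [5, 5]
ADD     → [10]
PUSH 11 → [10, 11]
SWAP    → [11, 10]
DUP     → [11, 10, 10]
MUL     → [11, 100]
STORE 0 → [11]
STORE 0 → []
LOAD 0  → [11]
PUSH -2 → [11, -2]
MOD     → [1]
NEG     → [-1]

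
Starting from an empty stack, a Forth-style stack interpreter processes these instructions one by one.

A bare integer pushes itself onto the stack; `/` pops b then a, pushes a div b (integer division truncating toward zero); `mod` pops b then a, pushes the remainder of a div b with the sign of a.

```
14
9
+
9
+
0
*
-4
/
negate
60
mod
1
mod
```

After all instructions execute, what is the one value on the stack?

0

14     : 14
9      : 14 9
+      : 23
9      : 23 9
+      : 32
0      : 32 0
*      : 0
-4     : 0 -4
/      : 0
negate : 0
60     : 0 60
mod    : 0
1      : 0 1
mod    : 0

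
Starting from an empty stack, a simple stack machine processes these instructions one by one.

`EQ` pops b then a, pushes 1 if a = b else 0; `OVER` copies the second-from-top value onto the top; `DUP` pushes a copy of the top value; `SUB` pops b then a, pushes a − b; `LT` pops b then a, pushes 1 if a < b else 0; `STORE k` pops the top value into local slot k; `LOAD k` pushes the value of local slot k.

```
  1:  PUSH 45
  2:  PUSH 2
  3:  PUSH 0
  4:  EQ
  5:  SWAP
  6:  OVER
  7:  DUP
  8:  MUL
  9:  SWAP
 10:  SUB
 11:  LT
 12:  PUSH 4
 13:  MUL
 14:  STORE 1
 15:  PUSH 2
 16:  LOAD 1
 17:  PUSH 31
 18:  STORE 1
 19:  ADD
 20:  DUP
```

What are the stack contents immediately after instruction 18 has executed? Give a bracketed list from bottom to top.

[2, 0]

PUSH 45 -> [45]
PUSH 2  -> [45, 2]
PUSH 0  -> [45, 2, 0]
EQ      -> [45, 0]
SWAP    -> [0, 45]
OVER    -> [0, 45, 0]
DUP     -> [0, 45, 0, 0]
MUL     -> [0, 45, 0]
SWAP    -> [0, 0, 45]
SUB     -> [0, -45]
LT      -> [0]
PUSH 4  -> [0, 4]
MUL     -> [0]
STORE 1 -> []
PUSH 2  -> [2]
LOAD 1  -> [2, 0]
PUSH 31 -> [2, 0, 31]
STORE 1 -> [2, 0]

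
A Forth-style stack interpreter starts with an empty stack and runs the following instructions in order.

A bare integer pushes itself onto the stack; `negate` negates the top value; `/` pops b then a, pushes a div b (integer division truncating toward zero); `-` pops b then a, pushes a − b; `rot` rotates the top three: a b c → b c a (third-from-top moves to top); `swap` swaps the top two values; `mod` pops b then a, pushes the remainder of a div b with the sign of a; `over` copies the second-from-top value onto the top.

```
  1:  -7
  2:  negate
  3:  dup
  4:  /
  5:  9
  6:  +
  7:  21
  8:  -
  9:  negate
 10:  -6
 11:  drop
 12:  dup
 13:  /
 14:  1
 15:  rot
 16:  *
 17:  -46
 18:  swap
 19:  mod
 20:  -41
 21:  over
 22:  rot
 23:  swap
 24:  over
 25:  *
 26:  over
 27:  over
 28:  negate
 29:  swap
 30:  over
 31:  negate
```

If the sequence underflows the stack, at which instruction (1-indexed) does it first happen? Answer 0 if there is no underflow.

-7     -> [-7]
negate -> [7]
dup    -> [7, 7]
/      -> [1]
9      -> [1, 9]
+      -> [10]
21     -> [10, 21]
-      -> [-11]
negate -> [11]
-6     -> [11, -6]
drop   -> [11]
dup    -> [11, 11]
/      -> [1]
1      -> [1, 1]
rot  — needs 3 operands, stack has 2 → underflow

15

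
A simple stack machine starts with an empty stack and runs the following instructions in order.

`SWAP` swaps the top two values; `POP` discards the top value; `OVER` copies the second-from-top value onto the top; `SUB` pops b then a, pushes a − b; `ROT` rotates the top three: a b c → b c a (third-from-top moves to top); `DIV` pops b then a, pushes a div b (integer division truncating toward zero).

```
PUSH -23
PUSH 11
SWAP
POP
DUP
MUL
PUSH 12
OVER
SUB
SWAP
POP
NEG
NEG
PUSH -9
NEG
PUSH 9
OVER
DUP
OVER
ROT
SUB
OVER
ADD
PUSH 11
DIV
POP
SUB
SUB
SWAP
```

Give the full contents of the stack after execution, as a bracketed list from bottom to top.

[9, -109]

PUSH -23 : -23
PUSH 11  : -23 11
SWAP     : 11 -23
POP      : 11
DUP      : 11 11
MUL      : 121
PUSH 12  : 121 12
OVER     : 121 12 121
SUB      : 121 -109
SWAP     : -109 121
POP      : -109
NEG      : 109
NEG      : -109
PUSH -9  : -109 -9
NEG      : -109 9
PUSH 9   : -109 9 9
OVER     : -109 9 9 9
DUP      : -109 9 9 9 9
OVER     : -109 9 9 9 9 9
ROT      : -109 9 9 9 9 9
SUB      : -109 9 9 9 0
OVER     : -109 9 9 9 0 9
ADD      : -109 9 9 9 9
PUSH 11  : -109 9 9 9 9 11
DIV      : -109 9 9 9 0
POP      : -109 9 9 9
SUB      : -109 9 0
SUB      : -109 9
SWAP     : 9 -109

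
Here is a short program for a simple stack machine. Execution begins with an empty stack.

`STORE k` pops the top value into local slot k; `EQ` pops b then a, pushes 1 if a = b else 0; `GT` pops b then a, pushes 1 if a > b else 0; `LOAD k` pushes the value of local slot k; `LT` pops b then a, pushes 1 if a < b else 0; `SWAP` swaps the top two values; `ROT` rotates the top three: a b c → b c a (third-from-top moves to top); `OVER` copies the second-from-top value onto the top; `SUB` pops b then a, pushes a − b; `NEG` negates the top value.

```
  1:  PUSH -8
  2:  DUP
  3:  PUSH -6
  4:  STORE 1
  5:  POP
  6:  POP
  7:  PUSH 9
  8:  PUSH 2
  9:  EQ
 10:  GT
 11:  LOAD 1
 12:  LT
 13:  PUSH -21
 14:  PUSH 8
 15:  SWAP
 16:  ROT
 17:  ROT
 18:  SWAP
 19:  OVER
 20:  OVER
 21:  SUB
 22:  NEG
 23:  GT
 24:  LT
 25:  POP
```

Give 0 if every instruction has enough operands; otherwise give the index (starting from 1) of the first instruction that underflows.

10

PUSH -8 -> [-8]
DUP     -> [-8, -8]
PUSH -6 -> [-8, -8, -6]
STORE 1 -> [-8, -8]
POP     -> [-8]
POP     -> []
PUSH 9  -> [9]
PUSH 2  -> [9, 2]
EQ      -> [0]
GT  — needs 2 operands, stack has 1 → underflow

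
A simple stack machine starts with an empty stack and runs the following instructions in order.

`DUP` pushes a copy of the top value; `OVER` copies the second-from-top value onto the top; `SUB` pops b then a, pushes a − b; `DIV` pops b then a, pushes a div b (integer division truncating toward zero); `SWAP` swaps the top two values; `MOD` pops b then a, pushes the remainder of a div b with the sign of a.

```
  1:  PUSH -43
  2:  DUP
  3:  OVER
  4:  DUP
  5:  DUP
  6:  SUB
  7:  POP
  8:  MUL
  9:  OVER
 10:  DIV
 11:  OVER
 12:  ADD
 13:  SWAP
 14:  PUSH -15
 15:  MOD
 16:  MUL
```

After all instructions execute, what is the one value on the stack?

PUSH -43 -> -43
DUP      -> -43 -43
OVER     -> -43 -43 -43
DUP      -> -43 -43 -43 -43
DUP      -> -43 -43 -43 -43 -43
SUB      -> -43 -43 -43 0
POP      -> -43 -43 -43
MUL      -> -43 1849
OVER     -> -43 1849 -43
DIV      -> -43 -43
OVER     -> -43 -43 -43
ADD      -> -43 -86
SWAP     -> -86 -43
PUSH -15 -> -86 -43 -15
MOD      -> -86 -13
MUL      -> 1118

1118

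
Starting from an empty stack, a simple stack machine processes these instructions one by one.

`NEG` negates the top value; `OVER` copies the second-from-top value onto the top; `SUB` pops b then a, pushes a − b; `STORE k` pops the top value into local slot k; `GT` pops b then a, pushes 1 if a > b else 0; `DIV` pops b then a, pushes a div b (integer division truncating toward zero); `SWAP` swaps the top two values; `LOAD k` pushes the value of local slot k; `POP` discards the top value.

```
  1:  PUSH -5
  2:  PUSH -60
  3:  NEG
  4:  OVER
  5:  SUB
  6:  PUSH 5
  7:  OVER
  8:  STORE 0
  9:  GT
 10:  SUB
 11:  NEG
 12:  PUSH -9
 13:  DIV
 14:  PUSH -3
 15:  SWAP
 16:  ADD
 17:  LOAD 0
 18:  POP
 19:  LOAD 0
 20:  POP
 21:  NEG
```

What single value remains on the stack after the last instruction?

3

PUSH -5  → [-5]
PUSH -60 → [-5, -60]
NEG      → [-5, 60]
OVER     → [-5, 60, -5]
SUB      → [-5, 65]
PUSH 5   → [-5, 65, 5]
OVER     → [-5, 65, 5, 65]
STORE 0  → [-5, 65, 5]
GT       → [-5, 1]
SUB      → [-6]
NEG      → [6]
PUSH -9  → [6, -9]
DIV      → [0]
PUSH -3  → [0, -3]
SWAP     → [-3, 0]
ADD      → [-3]
LOAD 0   → [-3, 65]
POP      → [-3]
LOAD 0   → [-3, 65]
POP      → [-3]
NEG      → [3]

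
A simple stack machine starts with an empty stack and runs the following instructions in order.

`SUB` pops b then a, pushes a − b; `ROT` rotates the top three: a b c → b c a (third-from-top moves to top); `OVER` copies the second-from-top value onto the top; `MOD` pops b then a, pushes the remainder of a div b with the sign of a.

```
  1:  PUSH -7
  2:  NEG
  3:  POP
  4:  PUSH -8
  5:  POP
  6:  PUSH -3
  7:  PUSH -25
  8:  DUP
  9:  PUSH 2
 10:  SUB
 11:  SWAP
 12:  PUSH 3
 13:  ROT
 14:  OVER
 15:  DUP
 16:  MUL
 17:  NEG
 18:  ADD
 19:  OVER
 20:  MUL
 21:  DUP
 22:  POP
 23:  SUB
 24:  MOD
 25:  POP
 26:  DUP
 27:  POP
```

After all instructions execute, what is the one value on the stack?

PUSH -7  → [-7]
NEG      → [7]
POP      → []
PUSH -8  → [-8]
POP      → []
PUSH -3  → [-3]
PUSH -25 → [-3, -25]
DUP      → [-3, -25, -25]
PUSH 2   → [-3, -25, -25, 2]
SUB      → [-3, -25, -27]
SWAP     → [-3, -27, -25]
PUSH 3   → [-3, -27, -25, 3]
ROT      → [-3, -25, 3, -27]
OVER     → [-3, -25, 3, -27, 3]
DUP      → [-3, -25, 3, -27, 3, 3]
MUL      → [-3, -25, 3, -27, 9]
NEG      → [-3, -25, 3, -27, -9]
ADD      → [-3, -25, 3, -36]
OVER     → [-3, -25, 3, -36, 3]
MUL      → [-3, -25, 3, -108]
DUP      → [-3, -25, 3, -108, -108]
POP      → [-3, -25, 3, -108]
SUB      → [-3, -25, 111]
MOD      → [-3, -25]
POP      → [-3]
DUP      → [-3, -3]
POP      → [-3]

-3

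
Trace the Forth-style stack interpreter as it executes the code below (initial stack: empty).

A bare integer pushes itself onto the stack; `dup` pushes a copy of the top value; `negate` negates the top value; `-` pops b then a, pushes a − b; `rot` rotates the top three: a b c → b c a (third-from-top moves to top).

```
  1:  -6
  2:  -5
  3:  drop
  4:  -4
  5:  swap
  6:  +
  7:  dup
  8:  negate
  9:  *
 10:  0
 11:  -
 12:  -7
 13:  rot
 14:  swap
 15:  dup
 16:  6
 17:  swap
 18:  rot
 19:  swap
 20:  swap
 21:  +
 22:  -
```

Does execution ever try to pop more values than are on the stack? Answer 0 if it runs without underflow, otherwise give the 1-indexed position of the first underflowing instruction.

-6     → -6
-5     → -6 -5
drop   → -6
-4     → -6 -4
swap   → -4 -6
+      → -10
dup    → -10 -10
negate → -10 10
*      → -100
0      → -100 0
-      → -100
-7     → -100 -7
rot  — needs 3 operands, stack has 2 → underflow

13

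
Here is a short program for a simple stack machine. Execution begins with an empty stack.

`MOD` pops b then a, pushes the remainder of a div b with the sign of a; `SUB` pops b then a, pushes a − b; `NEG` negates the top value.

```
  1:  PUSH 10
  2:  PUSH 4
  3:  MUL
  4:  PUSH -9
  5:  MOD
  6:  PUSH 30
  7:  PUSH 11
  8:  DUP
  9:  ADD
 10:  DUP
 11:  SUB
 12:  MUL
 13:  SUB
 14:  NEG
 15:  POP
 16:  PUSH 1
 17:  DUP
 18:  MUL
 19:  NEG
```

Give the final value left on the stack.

PUSH 10  10
PUSH 4   10 4
MUL      40
PUSH -9  40 -9
MOD      4
PUSH 30  4 30
PUSH 11  4 30 11
DUP      4 30 11 11
ADD      4 30 22
DUP      4 30 22 22
SUB      4 30 0
MUL      4 0
SUB      4
NEG      -4
POP      (empty)
PUSH 1   1
DUP      1 1
MUL      1
NEG      -1

-1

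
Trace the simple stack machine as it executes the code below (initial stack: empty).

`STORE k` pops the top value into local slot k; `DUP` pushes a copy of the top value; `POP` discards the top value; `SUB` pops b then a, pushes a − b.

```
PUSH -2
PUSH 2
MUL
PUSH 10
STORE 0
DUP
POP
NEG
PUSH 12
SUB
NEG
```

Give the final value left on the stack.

8

PUSH -2  -2
PUSH 2   -2 2
MUL      -4
PUSH 10  -4 10
STORE 0  -4
DUP      -4 -4
POP      -4
NEG      4
PUSH 12  4 12
SUB      -8
NEG      8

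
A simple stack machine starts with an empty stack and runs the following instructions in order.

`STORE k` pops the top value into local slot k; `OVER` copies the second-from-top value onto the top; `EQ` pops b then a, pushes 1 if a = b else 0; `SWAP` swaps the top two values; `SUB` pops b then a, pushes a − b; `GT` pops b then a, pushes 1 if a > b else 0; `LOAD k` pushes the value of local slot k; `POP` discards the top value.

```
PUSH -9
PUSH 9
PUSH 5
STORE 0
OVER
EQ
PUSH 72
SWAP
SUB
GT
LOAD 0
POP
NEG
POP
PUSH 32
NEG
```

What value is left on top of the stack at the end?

PUSH -9 : [-9]
PUSH 9  : [-9, 9]
PUSH 5  : [-9, 9, 5]
STORE 0 : [-9, 9]
OVER    : [-9, 9, -9]
EQ      : [-9, 0]
PUSH 72 : [-9, 0, 72]
SWAP    : [-9, 72, 0]
SUB     : [-9, 72]
GT      : [0]
LOAD 0  : [0, 5]
POP     : [0]
NEG     : [0]
POP     : []
PUSH 32 : [32]
NEG     : [-32]

-32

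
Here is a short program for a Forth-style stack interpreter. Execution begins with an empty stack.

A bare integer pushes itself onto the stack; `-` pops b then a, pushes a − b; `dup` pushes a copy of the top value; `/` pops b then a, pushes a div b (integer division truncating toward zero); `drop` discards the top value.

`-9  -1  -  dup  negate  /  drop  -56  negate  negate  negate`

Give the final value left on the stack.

56

-9     : -9
-1     : -9 -1
-      : -8
dup    : -8 -8
negate : -8 8
/      : -1
drop   : (empty)
-56    : -56
negate : 56
negate : -56
negate : 56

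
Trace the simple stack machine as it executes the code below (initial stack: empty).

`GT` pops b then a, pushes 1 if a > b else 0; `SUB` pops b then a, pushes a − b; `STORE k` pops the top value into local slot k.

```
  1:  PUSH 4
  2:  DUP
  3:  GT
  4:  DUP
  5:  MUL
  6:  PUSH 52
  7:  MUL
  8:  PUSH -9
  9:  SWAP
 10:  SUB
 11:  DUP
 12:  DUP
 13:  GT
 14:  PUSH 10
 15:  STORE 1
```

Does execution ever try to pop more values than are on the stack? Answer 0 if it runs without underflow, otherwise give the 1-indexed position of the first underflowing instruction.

0

PUSH 4  : [4]
DUP     : [4, 4]
GT      : [0]
DUP     : [0, 0]
MUL     : [0]
PUSH 52 : [0, 52]
MUL     : [0]
PUSH -9 : [0, -9]
SWAP    : [-9, 0]
SUB     : [-9]
DUP     : [-9, -9]
DUP     : [-9, -9, -9]
GT      : [-9, 0]
PUSH 10 : [-9, 0, 10]
STORE 1 : [-9, 0]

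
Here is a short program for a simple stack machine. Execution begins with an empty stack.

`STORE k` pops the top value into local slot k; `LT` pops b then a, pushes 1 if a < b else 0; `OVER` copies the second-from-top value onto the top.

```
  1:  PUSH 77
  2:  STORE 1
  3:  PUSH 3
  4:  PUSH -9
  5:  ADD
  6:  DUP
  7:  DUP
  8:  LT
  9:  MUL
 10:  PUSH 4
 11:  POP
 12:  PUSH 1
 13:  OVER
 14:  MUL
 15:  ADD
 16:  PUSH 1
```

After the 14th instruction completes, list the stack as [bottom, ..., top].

[0, 0]

PUSH 77 -> [77]
STORE 1 -> []
PUSH 3  -> [3]
PUSH -9 -> [3, -9]
ADD     -> [-6]
DUP     -> [-6, -6]
DUP     -> [-6, -6, -6]
LT      -> [-6, 0]
MUL     -> [0]
PUSH 4  -> [0, 4]
POP     -> [0]
PUSH 1  -> [0, 1]
OVER    -> [0, 1, 0]
MUL     -> [0, 0]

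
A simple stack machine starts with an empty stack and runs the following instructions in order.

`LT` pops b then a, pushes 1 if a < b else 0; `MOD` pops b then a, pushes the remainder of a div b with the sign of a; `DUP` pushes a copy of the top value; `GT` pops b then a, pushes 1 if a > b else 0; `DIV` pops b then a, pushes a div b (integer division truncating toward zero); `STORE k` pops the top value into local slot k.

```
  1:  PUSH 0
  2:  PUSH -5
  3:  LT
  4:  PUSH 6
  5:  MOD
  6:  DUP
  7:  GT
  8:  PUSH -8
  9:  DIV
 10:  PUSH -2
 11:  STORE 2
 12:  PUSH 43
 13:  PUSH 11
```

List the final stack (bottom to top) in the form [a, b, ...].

PUSH 0   0
PUSH -5  0 -5
LT       0
PUSH 6   0 6
MOD      0
DUP      0 0
GT       0
PUSH -8  0 -8
DIV      0
PUSH -2  0 -2
STORE 2  0
PUSH 43  0 43
PUSH 11  0 43 11

[0, 43, 11]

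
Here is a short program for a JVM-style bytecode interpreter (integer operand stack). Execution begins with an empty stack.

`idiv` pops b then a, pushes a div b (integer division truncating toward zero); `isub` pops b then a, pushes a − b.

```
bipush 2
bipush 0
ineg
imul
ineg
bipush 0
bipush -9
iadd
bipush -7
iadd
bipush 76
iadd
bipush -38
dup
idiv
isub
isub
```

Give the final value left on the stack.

-59

bipush 2   : 2
bipush 0   : 2 0
ineg       : 2 0
imul       : 0
ineg       : 0
bipush 0   : 0 0
bipush -9  : 0 0 -9
iadd       : 0 -9
bipush -7  : 0 -9 -7
iadd       : 0 -16
bipush 76  : 0 -16 76
iadd       : 0 60
bipush -38 : 0 60 -38
dup        : 0 60 -38 -38
idiv       : 0 60 1
isub       : 0 59
isub       : -59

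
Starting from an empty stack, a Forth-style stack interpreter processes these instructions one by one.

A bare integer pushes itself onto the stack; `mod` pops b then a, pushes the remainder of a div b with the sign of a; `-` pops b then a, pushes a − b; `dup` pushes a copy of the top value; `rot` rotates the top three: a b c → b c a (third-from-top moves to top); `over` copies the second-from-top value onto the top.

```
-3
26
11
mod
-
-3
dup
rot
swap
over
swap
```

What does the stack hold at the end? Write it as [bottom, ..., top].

[-3, -7, -7, -3]

-3   : -3
26   : -3 26
11   : -3 26 11
mod  : -3 4
-    : -7
-3   : -7 -3
dup  : -7 -3 -3
rot  : -3 -3 -7
swap : -3 -7 -3
over : -3 -7 -3 -7
swap : -3 -7 -7 -3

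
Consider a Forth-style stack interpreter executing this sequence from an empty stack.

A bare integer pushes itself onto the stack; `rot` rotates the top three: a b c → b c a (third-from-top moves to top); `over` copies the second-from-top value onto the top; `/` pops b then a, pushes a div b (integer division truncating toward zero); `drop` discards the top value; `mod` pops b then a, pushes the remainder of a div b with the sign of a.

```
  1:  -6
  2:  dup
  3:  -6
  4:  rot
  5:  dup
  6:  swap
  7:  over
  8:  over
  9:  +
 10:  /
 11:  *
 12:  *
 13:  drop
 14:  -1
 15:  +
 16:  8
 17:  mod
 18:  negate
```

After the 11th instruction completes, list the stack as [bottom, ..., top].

-6   -> [-6]
dup  -> [-6, -6]
-6   -> [-6, -6, -6]
rot  -> [-6, -6, -6]
dup  -> [-6, -6, -6, -6]
swap -> [-6, -6, -6, -6]
over -> [-6, -6, -6, -6, -6]
over -> [-6, -6, -6, -6, -6, -6]
+    -> [-6, -6, -6, -6, -12]
/    -> [-6, -6, -6, 0]
*    -> [-6, -6, 0]

[-6, -6, 0]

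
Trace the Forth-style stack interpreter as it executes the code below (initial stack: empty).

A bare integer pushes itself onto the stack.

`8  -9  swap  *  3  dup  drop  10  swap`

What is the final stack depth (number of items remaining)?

8    : [8]
-9   : [8, -9]
swap : [-9, 8]
*    : [-72]
3    : [-72, 3]
dup  : [-72, 3, 3]
drop : [-72, 3]
10   : [-72, 3, 10]
swap : [-72, 10, 3]

3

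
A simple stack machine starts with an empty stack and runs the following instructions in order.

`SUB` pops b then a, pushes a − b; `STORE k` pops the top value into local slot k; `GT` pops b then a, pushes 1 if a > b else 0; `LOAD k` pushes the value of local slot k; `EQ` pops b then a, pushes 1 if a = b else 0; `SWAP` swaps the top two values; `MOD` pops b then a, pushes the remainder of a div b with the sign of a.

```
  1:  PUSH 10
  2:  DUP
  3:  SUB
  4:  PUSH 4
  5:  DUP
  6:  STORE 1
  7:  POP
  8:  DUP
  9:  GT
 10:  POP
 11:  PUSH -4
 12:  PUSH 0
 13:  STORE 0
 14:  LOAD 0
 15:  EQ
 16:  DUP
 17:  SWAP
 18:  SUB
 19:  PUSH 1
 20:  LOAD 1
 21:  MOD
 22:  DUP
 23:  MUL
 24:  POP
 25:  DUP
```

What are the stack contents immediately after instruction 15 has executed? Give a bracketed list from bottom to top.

[0]

PUSH 10  [10]
DUP      [10, 10]
SUB      [0]
PUSH 4   [0, 4]
DUP      [0, 4, 4]
STORE 1  [0, 4]
POP      [0]
DUP      [0, 0]
GT       [0]
POP      []
PUSH -4  [-4]
PUSH 0   [-4, 0]
STORE 0  [-4]
LOAD 0   [-4, 0]
EQ       [0]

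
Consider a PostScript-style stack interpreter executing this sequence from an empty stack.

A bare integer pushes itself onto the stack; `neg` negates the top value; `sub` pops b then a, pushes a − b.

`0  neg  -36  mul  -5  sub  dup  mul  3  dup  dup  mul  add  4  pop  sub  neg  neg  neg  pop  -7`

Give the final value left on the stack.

0   -> 0
neg -> 0
-36 -> 0 -36
mul -> 0
-5  -> 0 -5
sub -> 5
dup -> 5 5
mul -> 25
3   -> 25 3
dup -> 25 3 3
dup -> 25 3 3 3
mul -> 25 3 9
add -> 25 12
4   -> 25 12 4
pop -> 25 12
sub -> 13
neg -> -13
neg -> 13
neg -> -13
pop -> (empty)
-7  -> -7

-7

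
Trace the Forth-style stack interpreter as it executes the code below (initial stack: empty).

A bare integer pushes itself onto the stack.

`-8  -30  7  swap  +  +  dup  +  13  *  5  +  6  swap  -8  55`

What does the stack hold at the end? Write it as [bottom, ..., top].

[6, -801, -8, 55]

-8   : [-8]
-30  : [-8, -30]
7    : [-8, -30, 7]
swap : [-8, 7, -30]
+    : [-8, -23]
+    : [-31]
dup  : [-31, -31]
+    : [-62]
13   : [-62, 13]
*    : [-806]
5    : [-806, 5]
+    : [-801]
6    : [-801, 6]
swap : [6, -801]
-8   : [6, -801, -8]
55   : [6, -801, -8, 55]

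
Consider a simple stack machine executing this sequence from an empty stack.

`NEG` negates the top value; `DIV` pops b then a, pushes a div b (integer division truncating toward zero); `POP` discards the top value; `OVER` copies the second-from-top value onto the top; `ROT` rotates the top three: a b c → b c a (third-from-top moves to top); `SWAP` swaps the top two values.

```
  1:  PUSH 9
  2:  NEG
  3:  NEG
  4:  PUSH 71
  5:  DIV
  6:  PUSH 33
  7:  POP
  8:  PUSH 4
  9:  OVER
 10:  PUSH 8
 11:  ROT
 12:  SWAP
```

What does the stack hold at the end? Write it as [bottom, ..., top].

[0, 0, 4, 8]

PUSH 9  : [9]
NEG     : [-9]
NEG     : [9]
PUSH 71 : [9, 71]
DIV     : [0]
PUSH 33 : [0, 33]
POP     : [0]
PUSH 4  : [0, 4]
OVER    : [0, 4, 0]
PUSH 8  : [0, 4, 0, 8]
ROT     : [0, 0, 8, 4]
SWAP    : [0, 0, 4, 8]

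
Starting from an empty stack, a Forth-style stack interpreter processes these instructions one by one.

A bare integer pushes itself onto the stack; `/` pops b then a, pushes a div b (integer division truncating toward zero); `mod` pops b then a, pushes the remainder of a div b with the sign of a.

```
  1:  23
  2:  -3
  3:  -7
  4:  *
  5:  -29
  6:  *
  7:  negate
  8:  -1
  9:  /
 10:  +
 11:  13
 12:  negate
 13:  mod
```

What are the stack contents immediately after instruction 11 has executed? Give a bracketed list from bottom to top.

23      [23]
-3      [23, -3]
-7      [23, -3, -7]
*       [23, 21]
-29     [23, 21, -29]
*       [23, -609]
negate  [23, 609]
-1      [23, 609, -1]
/       [23, -609]
+       [-586]
13      [-586, 13]

[-586, 13]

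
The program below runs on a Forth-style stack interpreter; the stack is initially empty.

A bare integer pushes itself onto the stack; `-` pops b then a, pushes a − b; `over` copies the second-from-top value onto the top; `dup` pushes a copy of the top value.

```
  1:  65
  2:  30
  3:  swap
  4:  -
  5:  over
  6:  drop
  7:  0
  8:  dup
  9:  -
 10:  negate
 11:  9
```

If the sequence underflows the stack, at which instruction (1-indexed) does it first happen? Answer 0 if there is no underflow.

65   → [65]
30   → [65, 30]
swap → [30, 65]
-    → [-35]
over  — needs 2 operands, stack has 1 → underflow

5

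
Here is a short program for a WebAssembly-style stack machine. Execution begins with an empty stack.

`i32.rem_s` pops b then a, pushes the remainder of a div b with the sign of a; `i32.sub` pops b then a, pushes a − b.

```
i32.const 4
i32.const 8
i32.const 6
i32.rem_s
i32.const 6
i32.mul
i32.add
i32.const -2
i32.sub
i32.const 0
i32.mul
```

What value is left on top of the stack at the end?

0

i32.const 4  → 4
i32.const 8  → 4 8
i32.const 6  → 4 8 6
i32.rem_s    → 4 2
i32.const 6  → 4 2 6
i32.mul      → 4 12
i32.add      → 16
i32.const -2 → 16 -2
i32.sub      → 18
i32.const 0  → 18 0
i32.mul      → 0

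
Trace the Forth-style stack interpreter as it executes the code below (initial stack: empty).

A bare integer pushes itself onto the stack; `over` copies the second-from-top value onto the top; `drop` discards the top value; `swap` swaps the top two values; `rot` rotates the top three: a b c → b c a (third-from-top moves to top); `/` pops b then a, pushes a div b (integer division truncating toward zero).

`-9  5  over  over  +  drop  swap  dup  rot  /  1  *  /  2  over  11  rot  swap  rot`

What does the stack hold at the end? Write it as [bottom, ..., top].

[9, 2, 11, 9]

-9    -9
5     -9 5
over  -9 5 -9
over  -9 5 -9 5
+     -9 5 -4
drop  -9 5
swap  5 -9
dup   5 -9 -9
rot   -9 -9 5
/     -9 -1
1     -9 -1 1
*     -9 -1
/     9
2     9 2
over  9 2 9
11    9 2 9 11
rot   9 9 11 2
swap  9 9 2 11
rot   9 2 11 9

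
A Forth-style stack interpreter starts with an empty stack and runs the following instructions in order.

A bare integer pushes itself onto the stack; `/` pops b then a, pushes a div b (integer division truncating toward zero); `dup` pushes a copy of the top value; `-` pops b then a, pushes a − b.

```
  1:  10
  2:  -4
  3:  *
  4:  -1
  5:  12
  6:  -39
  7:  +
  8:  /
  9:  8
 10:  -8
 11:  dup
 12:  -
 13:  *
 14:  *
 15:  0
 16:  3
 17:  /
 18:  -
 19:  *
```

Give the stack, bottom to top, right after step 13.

10  -> [10]
-4  -> [10, -4]
*   -> [-40]
-1  -> [-40, -1]
12  -> [-40, -1, 12]
-39 -> [-40, -1, 12, -39]
+   -> [-40, -1, -27]
/   -> [-40, 0]
8   -> [-40, 0, 8]
-8  -> [-40, 0, 8, -8]
dup -> [-40, 0, 8, -8, -8]
-   -> [-40, 0, 8, 0]
*   -> [-40, 0, 0]

[-40, 0, 0]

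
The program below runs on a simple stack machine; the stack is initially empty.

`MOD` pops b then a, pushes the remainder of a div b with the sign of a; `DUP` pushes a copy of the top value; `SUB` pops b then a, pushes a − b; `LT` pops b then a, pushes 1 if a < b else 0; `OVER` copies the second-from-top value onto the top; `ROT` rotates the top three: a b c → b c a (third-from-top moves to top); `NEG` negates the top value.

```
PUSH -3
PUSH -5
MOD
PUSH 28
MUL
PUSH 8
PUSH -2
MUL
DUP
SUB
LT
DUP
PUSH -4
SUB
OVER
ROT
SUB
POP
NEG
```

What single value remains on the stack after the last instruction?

-5

PUSH -3  [-3]
PUSH -5  [-3, -5]
MOD      [-3]
PUSH 28  [-3, 28]
MUL      [-84]
PUSH 8   [-84, 8]
PUSH -2  [-84, 8, -2]
MUL      [-84, -16]
DUP      [-84, -16, -16]
SUB      [-84, 0]
LT       [1]
DUP      [1, 1]
PUSH -4  [1, 1, -4]
SUB      [1, 5]
OVER     [1, 5, 1]
ROT      [5, 1, 1]
SUB      [5, 0]
POP      [5]
NEG      [-5]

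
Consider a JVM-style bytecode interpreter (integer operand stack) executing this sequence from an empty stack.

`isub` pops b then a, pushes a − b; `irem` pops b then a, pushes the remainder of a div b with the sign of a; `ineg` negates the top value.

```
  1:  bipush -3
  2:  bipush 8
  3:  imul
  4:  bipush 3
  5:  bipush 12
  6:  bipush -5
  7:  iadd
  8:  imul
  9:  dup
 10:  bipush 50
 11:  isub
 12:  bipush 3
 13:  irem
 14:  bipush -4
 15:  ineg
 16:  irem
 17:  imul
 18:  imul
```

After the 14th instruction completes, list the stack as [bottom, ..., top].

[-24, 21, -2, -4]

bipush -3  -3
bipush 8   -3 8
imul       -24
bipush 3   -24 3
bipush 12  -24 3 12
bipush -5  -24 3 12 -5
iadd       -24 3 7
imul       -24 21
dup        -24 21 21
bipush 50  -24 21 21 50
isub       -24 21 -29
bipush 3   -24 21 -29 3
irem       -24 21 -2
bipush -4  -24 21 -2 -4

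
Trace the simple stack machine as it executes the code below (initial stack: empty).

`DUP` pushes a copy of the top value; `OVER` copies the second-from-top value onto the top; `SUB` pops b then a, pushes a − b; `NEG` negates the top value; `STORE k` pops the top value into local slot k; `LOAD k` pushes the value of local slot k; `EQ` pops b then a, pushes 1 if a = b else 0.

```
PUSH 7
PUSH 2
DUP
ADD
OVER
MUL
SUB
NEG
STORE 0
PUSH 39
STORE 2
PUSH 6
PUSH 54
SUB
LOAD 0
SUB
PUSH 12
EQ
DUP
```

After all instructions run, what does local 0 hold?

PUSH 7   7
PUSH 2   7 2
DUP      7 2 2
ADD      7 4
OVER     7 4 7
MUL      7 28
SUB      -21
NEG      21
STORE 0  (empty)
PUSH 39  39
STORE 2  (empty)
PUSH 6   6
PUSH 54  6 54
SUB      -48
LOAD 0   -48 21
SUB      -69
PUSH 12  -69 12
EQ       0
DUP      0 0

21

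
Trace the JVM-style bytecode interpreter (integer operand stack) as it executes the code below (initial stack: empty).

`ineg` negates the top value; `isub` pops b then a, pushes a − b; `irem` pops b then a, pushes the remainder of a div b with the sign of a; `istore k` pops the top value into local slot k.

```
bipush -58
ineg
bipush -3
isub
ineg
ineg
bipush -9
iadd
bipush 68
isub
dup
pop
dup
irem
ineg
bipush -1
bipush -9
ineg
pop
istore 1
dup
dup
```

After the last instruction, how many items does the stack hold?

bipush -58 : -58
ineg       : 58
bipush -3  : 58 -3
isub       : 61
ineg       : -61
ineg       : 61
bipush -9  : 61 -9
iadd       : 52
bipush 68  : 52 68
isub       : -16
dup        : -16 -16
pop        : -16
dup        : -16 -16
irem       : 0
ineg       : 0
bipush -1  : 0 -1
bipush -9  : 0 -1 -9
ineg       : 0 -1 9
pop        : 0 -1
istore 1   : 0
dup        : 0 0
dup        : 0 0 0

3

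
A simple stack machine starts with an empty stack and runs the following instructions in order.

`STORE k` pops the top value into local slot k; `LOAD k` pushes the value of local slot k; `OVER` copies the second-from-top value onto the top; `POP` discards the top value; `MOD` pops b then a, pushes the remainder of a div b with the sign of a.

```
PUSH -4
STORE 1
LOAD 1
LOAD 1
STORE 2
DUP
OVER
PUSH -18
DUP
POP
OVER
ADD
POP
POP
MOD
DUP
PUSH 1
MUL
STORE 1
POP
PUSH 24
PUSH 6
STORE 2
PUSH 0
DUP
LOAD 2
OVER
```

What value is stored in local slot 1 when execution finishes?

PUSH -4  : -4
STORE 1  : (empty)
LOAD 1   : -4
LOAD 1   : -4 -4
STORE 2  : -4
DUP      : -4 -4
OVER     : -4 -4 -4
PUSH -18 : -4 -4 -4 -18
DUP      : -4 -4 -4 -18 -18
POP      : -4 -4 -4 -18
OVER     : -4 -4 -4 -18 -4
ADD      : -4 -4 -4 -22
POP      : -4 -4 -4
POP      : -4 -4
MOD      : 0
DUP      : 0 0
PUSH 1   : 0 0 1
MUL      : 0 0
STORE 1  : 0
POP      : (empty)
PUSH 24  : 24
PUSH 6   : 24 6
STORE 2  : 24
PUSH 0   : 24 0
DUP      : 24 0 0
LOAD 2   : 24 0 0 6
OVER     : 24 0 0 6 0

0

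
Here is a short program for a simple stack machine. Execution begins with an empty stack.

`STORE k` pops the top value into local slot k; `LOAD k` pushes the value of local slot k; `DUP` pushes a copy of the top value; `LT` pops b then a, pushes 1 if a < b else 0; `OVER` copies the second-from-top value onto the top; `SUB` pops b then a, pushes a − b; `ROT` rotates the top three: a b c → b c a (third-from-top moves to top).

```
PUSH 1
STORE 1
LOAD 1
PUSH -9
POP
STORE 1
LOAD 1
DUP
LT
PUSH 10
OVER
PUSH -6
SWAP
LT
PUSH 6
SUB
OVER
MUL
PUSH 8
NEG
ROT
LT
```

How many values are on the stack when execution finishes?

3

PUSH 1  -> 1
STORE 1 -> (empty)
LOAD 1  -> 1
PUSH -9 -> 1 -9
POP     -> 1
STORE 1 -> (empty)
LOAD 1  -> 1
DUP     -> 1 1
LT      -> 0
PUSH 10 -> 0 10
OVER    -> 0 10 0
PUSH -6 -> 0 10 0 -6
SWAP    -> 0 10 -6 0
LT      -> 0 10 1
PUSH 6  -> 0 10 1 6
SUB     -> 0 10 -5
OVER    -> 0 10 -5 10
MUL     -> 0 10 -50
PUSH 8  -> 0 10 -50 8
NEG     -> 0 10 -50 -8
ROT     -> 0 -50 -8 10
LT      -> 0 -50 1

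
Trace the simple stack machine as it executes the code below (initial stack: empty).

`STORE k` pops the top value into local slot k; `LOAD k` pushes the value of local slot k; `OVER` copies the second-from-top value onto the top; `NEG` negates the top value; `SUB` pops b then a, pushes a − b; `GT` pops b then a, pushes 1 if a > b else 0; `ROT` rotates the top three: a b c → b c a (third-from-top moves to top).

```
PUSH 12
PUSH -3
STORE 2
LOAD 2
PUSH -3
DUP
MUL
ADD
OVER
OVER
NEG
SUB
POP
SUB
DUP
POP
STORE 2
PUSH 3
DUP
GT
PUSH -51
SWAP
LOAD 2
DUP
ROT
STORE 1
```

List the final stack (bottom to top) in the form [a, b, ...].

[-51, 6, 6]

PUSH 12  → 12
PUSH -3  → 12 -3
STORE 2  → 12
LOAD 2   → 12 -3
PUSH -3  → 12 -3 -3
DUP      → 12 -3 -3 -3
MUL      → 12 -3 9
ADD      → 12 6
OVER     → 12 6 12
OVER     → 12 6 12 6
NEG      → 12 6 12 -6
SUB      → 12 6 18
POP      → 12 6
SUB      → 6
DUP      → 6 6
POP      → 6
STORE 2  → (empty)
PUSH 3   → 3
DUP      → 3 3
GT       → 0
PUSH -51 → 0 -51
SWAP     → -51 0
LOAD 2   → -51 0 6
DUP      → -51 0 6 6
ROT      → -51 6 6 0
STORE 1  → -51 6 6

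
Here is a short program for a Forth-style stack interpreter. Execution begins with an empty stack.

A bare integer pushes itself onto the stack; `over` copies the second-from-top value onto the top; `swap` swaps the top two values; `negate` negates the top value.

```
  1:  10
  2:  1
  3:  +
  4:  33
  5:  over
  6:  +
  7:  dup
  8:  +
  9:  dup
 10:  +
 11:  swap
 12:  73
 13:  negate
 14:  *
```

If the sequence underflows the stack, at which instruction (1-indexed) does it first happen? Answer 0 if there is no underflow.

0

10     → 10
1      → 10 1
+      → 11
33     → 11 33
over   → 11 33 11
+      → 11 44
dup    → 11 44 44
+      → 11 88
dup    → 11 88 88
+      → 11 176
swap   → 176 11
73     → 176 11 73
negate → 176 11 -73
*      → 176 -803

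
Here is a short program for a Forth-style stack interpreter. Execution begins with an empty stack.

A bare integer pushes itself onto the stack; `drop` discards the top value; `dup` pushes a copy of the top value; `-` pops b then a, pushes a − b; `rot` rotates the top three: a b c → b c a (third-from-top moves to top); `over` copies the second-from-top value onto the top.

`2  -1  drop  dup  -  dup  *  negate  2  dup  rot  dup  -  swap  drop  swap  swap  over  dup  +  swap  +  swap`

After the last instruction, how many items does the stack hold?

2

2      → 2
-1     → 2 -1
drop   → 2
dup    → 2 2
-      → 0
dup    → 0 0
*      → 0
negate → 0
2      → 0 2
dup    → 0 2 2
rot    → 2 2 0
dup    → 2 2 0 0
-      → 2 2 0
swap   → 2 0 2
drop   → 2 0
swap   → 0 2
swap   → 2 0
over   → 2 0 2
dup    → 2 0 2 2
+      → 2 0 4
swap   → 2 4 0
+      → 2 4
swap   → 4 2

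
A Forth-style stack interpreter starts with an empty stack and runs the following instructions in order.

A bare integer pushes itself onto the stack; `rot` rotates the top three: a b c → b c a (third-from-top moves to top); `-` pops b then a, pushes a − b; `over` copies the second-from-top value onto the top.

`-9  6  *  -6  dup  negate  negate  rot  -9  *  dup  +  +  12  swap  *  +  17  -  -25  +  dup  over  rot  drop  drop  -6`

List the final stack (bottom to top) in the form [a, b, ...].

-9      [-9]
6       [-9, 6]
*       [-54]
-6      [-54, -6]
dup     [-54, -6, -6]
negate  [-54, -6, 6]
negate  [-54, -6, -6]
rot     [-6, -6, -54]
-9      [-6, -6, -54, -9]
*       [-6, -6, 486]
dup     [-6, -6, 486, 486]
+       [-6, -6, 972]
+       [-6, 966]
12      [-6, 966, 12]
swap    [-6, 12, 966]
*       [-6, 11592]
+       [11586]
17      [11586, 17]
-       [11569]
-25     [11569, -25]
+       [11544]
dup     [11544, 11544]
over    [11544, 11544, 11544]
rot     [11544, 11544, 11544]
drop    [11544, 11544]
drop    [11544]
-6      [11544, -6]

[11544, -6]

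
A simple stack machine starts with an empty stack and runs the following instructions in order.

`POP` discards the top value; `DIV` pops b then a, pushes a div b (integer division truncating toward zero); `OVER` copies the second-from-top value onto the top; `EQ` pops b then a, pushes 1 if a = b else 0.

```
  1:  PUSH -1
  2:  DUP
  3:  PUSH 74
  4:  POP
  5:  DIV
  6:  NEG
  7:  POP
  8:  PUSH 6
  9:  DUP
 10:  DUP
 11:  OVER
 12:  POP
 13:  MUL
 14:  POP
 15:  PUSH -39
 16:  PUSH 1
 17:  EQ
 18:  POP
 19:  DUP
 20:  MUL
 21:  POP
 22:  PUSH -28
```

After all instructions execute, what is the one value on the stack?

PUSH -1  → -1
DUP      → -1 -1
PUSH 74  → -1 -1 74
POP      → -1 -1
DIV      → 1
NEG      → -1
POP      → (empty)
PUSH 6   → 6
DUP      → 6 6
DUP      → 6 6 6
OVER     → 6 6 6 6
POP      → 6 6 6
MUL      → 6 36
POP      → 6
PUSH -39 → 6 -39
PUSH 1   → 6 -39 1
EQ       → 6 0
POP      → 6
DUP      → 6 6
MUL      → 36
POP      → (empty)
PUSH -28 → -28

-28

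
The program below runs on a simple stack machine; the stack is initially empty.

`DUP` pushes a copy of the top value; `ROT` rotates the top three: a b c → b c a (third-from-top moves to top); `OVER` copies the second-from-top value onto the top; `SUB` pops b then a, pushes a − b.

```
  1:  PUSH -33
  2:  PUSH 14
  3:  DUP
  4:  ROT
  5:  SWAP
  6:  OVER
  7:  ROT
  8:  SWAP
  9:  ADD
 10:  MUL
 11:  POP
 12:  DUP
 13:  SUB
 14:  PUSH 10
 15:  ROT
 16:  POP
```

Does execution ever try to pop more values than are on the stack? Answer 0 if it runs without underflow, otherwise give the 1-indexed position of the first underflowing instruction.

15

PUSH -33 -> -33
PUSH 14  -> -33 14
DUP      -> -33 14 14
ROT      -> 14 14 -33
SWAP     -> 14 -33 14
OVER     -> 14 -33 14 -33
ROT      -> 14 14 -33 -33
SWAP     -> 14 14 -33 -33
ADD      -> 14 14 -66
MUL      -> 14 -924
POP      -> 14
DUP      -> 14 14
SUB      -> 0
PUSH 10  -> 0 10
ROT  — needs 3 operands, stack has 2 → underflow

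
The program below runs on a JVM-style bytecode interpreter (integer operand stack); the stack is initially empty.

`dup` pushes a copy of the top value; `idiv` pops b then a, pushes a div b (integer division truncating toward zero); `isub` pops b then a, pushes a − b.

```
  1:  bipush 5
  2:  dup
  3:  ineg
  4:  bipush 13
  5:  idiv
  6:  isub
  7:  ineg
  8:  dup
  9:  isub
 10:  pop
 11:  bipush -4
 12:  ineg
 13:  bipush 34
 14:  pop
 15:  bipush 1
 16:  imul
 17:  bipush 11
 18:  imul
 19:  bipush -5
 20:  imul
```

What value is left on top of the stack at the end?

-220

bipush 5  → 5
dup       → 5 5
ineg      → 5 -5
bipush 13 → 5 -5 13
idiv      → 5 0
isub      → 5
ineg      → -5
dup       → -5 -5
isub      → 0
pop       → (empty)
bipush -4 → -4
ineg      → 4
bipush 34 → 4 34
pop       → 4
bipush 1  → 4 1
imul      → 4
bipush 11 → 4 11
imul      → 44
bipush -5 → 44 -5
imul      → -220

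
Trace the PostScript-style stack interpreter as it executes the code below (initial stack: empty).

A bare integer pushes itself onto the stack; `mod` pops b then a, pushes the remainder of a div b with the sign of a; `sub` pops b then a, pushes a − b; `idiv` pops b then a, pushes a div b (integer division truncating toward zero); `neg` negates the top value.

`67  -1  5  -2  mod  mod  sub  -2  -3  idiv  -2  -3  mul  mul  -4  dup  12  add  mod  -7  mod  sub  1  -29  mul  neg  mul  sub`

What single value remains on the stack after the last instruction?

-49

67    67
-1    67 -1
5     67 -1 5
-2    67 -1 5 -2
mod   67 -1 1
mod   67 0
sub   67
-2    67 -2
-3    67 -2 -3
idiv  67 0
-2    67 0 -2
-3    67 0 -2 -3
mul   67 0 6
mul   67 0
-4    67 0 -4
dup   67 0 -4 -4
12    67 0 -4 -4 12
add   67 0 -4 8
mod   67 0 -4
-7    67 0 -4 -7
mod   67 0 -4
sub   67 4
1     67 4 1
-29   67 4 1 -29
mul   67 4 -29
neg   67 4 29
mul   67 116
sub   -49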